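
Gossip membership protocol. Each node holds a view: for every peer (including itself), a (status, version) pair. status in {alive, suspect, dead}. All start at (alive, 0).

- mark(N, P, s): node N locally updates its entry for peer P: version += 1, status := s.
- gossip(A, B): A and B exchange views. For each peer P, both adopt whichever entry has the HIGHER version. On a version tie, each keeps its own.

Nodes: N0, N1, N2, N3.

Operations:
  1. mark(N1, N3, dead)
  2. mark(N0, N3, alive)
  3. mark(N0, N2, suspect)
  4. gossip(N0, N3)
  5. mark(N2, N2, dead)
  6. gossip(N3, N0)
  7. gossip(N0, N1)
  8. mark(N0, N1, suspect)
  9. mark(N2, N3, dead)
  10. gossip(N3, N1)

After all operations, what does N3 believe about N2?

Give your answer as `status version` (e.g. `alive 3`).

Op 1: N1 marks N3=dead -> (dead,v1)
Op 2: N0 marks N3=alive -> (alive,v1)
Op 3: N0 marks N2=suspect -> (suspect,v1)
Op 4: gossip N0<->N3 -> N0.N0=(alive,v0) N0.N1=(alive,v0) N0.N2=(suspect,v1) N0.N3=(alive,v1) | N3.N0=(alive,v0) N3.N1=(alive,v0) N3.N2=(suspect,v1) N3.N3=(alive,v1)
Op 5: N2 marks N2=dead -> (dead,v1)
Op 6: gossip N3<->N0 -> N3.N0=(alive,v0) N3.N1=(alive,v0) N3.N2=(suspect,v1) N3.N3=(alive,v1) | N0.N0=(alive,v0) N0.N1=(alive,v0) N0.N2=(suspect,v1) N0.N3=(alive,v1)
Op 7: gossip N0<->N1 -> N0.N0=(alive,v0) N0.N1=(alive,v0) N0.N2=(suspect,v1) N0.N3=(alive,v1) | N1.N0=(alive,v0) N1.N1=(alive,v0) N1.N2=(suspect,v1) N1.N3=(dead,v1)
Op 8: N0 marks N1=suspect -> (suspect,v1)
Op 9: N2 marks N3=dead -> (dead,v1)
Op 10: gossip N3<->N1 -> N3.N0=(alive,v0) N3.N1=(alive,v0) N3.N2=(suspect,v1) N3.N3=(alive,v1) | N1.N0=(alive,v0) N1.N1=(alive,v0) N1.N2=(suspect,v1) N1.N3=(dead,v1)

Answer: suspect 1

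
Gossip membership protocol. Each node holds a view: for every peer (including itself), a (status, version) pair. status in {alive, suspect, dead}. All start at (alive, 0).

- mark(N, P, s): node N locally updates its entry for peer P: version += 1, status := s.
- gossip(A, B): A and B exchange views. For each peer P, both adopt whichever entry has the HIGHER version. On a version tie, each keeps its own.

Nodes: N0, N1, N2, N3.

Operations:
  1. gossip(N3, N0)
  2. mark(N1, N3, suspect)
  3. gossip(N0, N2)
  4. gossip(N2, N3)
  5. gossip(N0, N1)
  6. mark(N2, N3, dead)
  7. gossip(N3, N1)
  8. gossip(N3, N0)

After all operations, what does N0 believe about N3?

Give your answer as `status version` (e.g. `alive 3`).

Op 1: gossip N3<->N0 -> N3.N0=(alive,v0) N3.N1=(alive,v0) N3.N2=(alive,v0) N3.N3=(alive,v0) | N0.N0=(alive,v0) N0.N1=(alive,v0) N0.N2=(alive,v0) N0.N3=(alive,v0)
Op 2: N1 marks N3=suspect -> (suspect,v1)
Op 3: gossip N0<->N2 -> N0.N0=(alive,v0) N0.N1=(alive,v0) N0.N2=(alive,v0) N0.N3=(alive,v0) | N2.N0=(alive,v0) N2.N1=(alive,v0) N2.N2=(alive,v0) N2.N3=(alive,v0)
Op 4: gossip N2<->N3 -> N2.N0=(alive,v0) N2.N1=(alive,v0) N2.N2=(alive,v0) N2.N3=(alive,v0) | N3.N0=(alive,v0) N3.N1=(alive,v0) N3.N2=(alive,v0) N3.N3=(alive,v0)
Op 5: gossip N0<->N1 -> N0.N0=(alive,v0) N0.N1=(alive,v0) N0.N2=(alive,v0) N0.N3=(suspect,v1) | N1.N0=(alive,v0) N1.N1=(alive,v0) N1.N2=(alive,v0) N1.N3=(suspect,v1)
Op 6: N2 marks N3=dead -> (dead,v1)
Op 7: gossip N3<->N1 -> N3.N0=(alive,v0) N3.N1=(alive,v0) N3.N2=(alive,v0) N3.N3=(suspect,v1) | N1.N0=(alive,v0) N1.N1=(alive,v0) N1.N2=(alive,v0) N1.N3=(suspect,v1)
Op 8: gossip N3<->N0 -> N3.N0=(alive,v0) N3.N1=(alive,v0) N3.N2=(alive,v0) N3.N3=(suspect,v1) | N0.N0=(alive,v0) N0.N1=(alive,v0) N0.N2=(alive,v0) N0.N3=(suspect,v1)

Answer: suspect 1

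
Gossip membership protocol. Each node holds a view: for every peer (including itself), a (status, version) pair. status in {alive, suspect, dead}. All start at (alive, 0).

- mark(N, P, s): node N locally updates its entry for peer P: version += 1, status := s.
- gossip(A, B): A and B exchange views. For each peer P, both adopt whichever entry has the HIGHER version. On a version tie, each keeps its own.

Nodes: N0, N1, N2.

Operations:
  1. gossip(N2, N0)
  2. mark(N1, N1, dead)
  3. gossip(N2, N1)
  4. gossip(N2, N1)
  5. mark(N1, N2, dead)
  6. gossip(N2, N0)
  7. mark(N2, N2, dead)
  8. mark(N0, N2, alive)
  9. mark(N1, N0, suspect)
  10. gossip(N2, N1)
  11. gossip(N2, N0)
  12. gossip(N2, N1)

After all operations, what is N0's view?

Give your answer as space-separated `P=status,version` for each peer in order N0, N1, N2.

Answer: N0=suspect,1 N1=dead,1 N2=alive,1

Derivation:
Op 1: gossip N2<->N0 -> N2.N0=(alive,v0) N2.N1=(alive,v0) N2.N2=(alive,v0) | N0.N0=(alive,v0) N0.N1=(alive,v0) N0.N2=(alive,v0)
Op 2: N1 marks N1=dead -> (dead,v1)
Op 3: gossip N2<->N1 -> N2.N0=(alive,v0) N2.N1=(dead,v1) N2.N2=(alive,v0) | N1.N0=(alive,v0) N1.N1=(dead,v1) N1.N2=(alive,v0)
Op 4: gossip N2<->N1 -> N2.N0=(alive,v0) N2.N1=(dead,v1) N2.N2=(alive,v0) | N1.N0=(alive,v0) N1.N1=(dead,v1) N1.N2=(alive,v0)
Op 5: N1 marks N2=dead -> (dead,v1)
Op 6: gossip N2<->N0 -> N2.N0=(alive,v0) N2.N1=(dead,v1) N2.N2=(alive,v0) | N0.N0=(alive,v0) N0.N1=(dead,v1) N0.N2=(alive,v0)
Op 7: N2 marks N2=dead -> (dead,v1)
Op 8: N0 marks N2=alive -> (alive,v1)
Op 9: N1 marks N0=suspect -> (suspect,v1)
Op 10: gossip N2<->N1 -> N2.N0=(suspect,v1) N2.N1=(dead,v1) N2.N2=(dead,v1) | N1.N0=(suspect,v1) N1.N1=(dead,v1) N1.N2=(dead,v1)
Op 11: gossip N2<->N0 -> N2.N0=(suspect,v1) N2.N1=(dead,v1) N2.N2=(dead,v1) | N0.N0=(suspect,v1) N0.N1=(dead,v1) N0.N2=(alive,v1)
Op 12: gossip N2<->N1 -> N2.N0=(suspect,v1) N2.N1=(dead,v1) N2.N2=(dead,v1) | N1.N0=(suspect,v1) N1.N1=(dead,v1) N1.N2=(dead,v1)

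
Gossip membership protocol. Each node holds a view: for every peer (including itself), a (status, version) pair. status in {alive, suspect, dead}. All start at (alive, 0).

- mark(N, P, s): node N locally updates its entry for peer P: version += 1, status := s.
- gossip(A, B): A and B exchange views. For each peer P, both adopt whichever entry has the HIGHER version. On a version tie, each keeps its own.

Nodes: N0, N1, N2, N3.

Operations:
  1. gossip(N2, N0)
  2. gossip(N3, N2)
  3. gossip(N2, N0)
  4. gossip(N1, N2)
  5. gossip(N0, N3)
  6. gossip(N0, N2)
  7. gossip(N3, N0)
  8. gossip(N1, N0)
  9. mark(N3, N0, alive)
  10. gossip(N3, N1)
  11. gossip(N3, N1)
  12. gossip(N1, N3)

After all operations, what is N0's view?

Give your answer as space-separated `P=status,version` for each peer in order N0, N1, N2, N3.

Op 1: gossip N2<->N0 -> N2.N0=(alive,v0) N2.N1=(alive,v0) N2.N2=(alive,v0) N2.N3=(alive,v0) | N0.N0=(alive,v0) N0.N1=(alive,v0) N0.N2=(alive,v0) N0.N3=(alive,v0)
Op 2: gossip N3<->N2 -> N3.N0=(alive,v0) N3.N1=(alive,v0) N3.N2=(alive,v0) N3.N3=(alive,v0) | N2.N0=(alive,v0) N2.N1=(alive,v0) N2.N2=(alive,v0) N2.N3=(alive,v0)
Op 3: gossip N2<->N0 -> N2.N0=(alive,v0) N2.N1=(alive,v0) N2.N2=(alive,v0) N2.N3=(alive,v0) | N0.N0=(alive,v0) N0.N1=(alive,v0) N0.N2=(alive,v0) N0.N3=(alive,v0)
Op 4: gossip N1<->N2 -> N1.N0=(alive,v0) N1.N1=(alive,v0) N1.N2=(alive,v0) N1.N3=(alive,v0) | N2.N0=(alive,v0) N2.N1=(alive,v0) N2.N2=(alive,v0) N2.N3=(alive,v0)
Op 5: gossip N0<->N3 -> N0.N0=(alive,v0) N0.N1=(alive,v0) N0.N2=(alive,v0) N0.N3=(alive,v0) | N3.N0=(alive,v0) N3.N1=(alive,v0) N3.N2=(alive,v0) N3.N3=(alive,v0)
Op 6: gossip N0<->N2 -> N0.N0=(alive,v0) N0.N1=(alive,v0) N0.N2=(alive,v0) N0.N3=(alive,v0) | N2.N0=(alive,v0) N2.N1=(alive,v0) N2.N2=(alive,v0) N2.N3=(alive,v0)
Op 7: gossip N3<->N0 -> N3.N0=(alive,v0) N3.N1=(alive,v0) N3.N2=(alive,v0) N3.N3=(alive,v0) | N0.N0=(alive,v0) N0.N1=(alive,v0) N0.N2=(alive,v0) N0.N3=(alive,v0)
Op 8: gossip N1<->N0 -> N1.N0=(alive,v0) N1.N1=(alive,v0) N1.N2=(alive,v0) N1.N3=(alive,v0) | N0.N0=(alive,v0) N0.N1=(alive,v0) N0.N2=(alive,v0) N0.N3=(alive,v0)
Op 9: N3 marks N0=alive -> (alive,v1)
Op 10: gossip N3<->N1 -> N3.N0=(alive,v1) N3.N1=(alive,v0) N3.N2=(alive,v0) N3.N3=(alive,v0) | N1.N0=(alive,v1) N1.N1=(alive,v0) N1.N2=(alive,v0) N1.N3=(alive,v0)
Op 11: gossip N3<->N1 -> N3.N0=(alive,v1) N3.N1=(alive,v0) N3.N2=(alive,v0) N3.N3=(alive,v0) | N1.N0=(alive,v1) N1.N1=(alive,v0) N1.N2=(alive,v0) N1.N3=(alive,v0)
Op 12: gossip N1<->N3 -> N1.N0=(alive,v1) N1.N1=(alive,v0) N1.N2=(alive,v0) N1.N3=(alive,v0) | N3.N0=(alive,v1) N3.N1=(alive,v0) N3.N2=(alive,v0) N3.N3=(alive,v0)

Answer: N0=alive,0 N1=alive,0 N2=alive,0 N3=alive,0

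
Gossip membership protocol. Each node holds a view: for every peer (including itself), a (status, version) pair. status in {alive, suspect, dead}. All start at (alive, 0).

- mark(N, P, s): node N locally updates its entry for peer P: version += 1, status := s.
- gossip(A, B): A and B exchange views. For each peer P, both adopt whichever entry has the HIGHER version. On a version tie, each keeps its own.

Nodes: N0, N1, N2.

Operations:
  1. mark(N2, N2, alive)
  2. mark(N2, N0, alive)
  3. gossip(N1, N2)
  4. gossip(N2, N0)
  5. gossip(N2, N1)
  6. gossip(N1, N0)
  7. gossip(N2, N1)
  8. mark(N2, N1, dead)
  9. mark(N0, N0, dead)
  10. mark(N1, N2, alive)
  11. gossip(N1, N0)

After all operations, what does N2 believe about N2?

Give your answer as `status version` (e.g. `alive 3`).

Op 1: N2 marks N2=alive -> (alive,v1)
Op 2: N2 marks N0=alive -> (alive,v1)
Op 3: gossip N1<->N2 -> N1.N0=(alive,v1) N1.N1=(alive,v0) N1.N2=(alive,v1) | N2.N0=(alive,v1) N2.N1=(alive,v0) N2.N2=(alive,v1)
Op 4: gossip N2<->N0 -> N2.N0=(alive,v1) N2.N1=(alive,v0) N2.N2=(alive,v1) | N0.N0=(alive,v1) N0.N1=(alive,v0) N0.N2=(alive,v1)
Op 5: gossip N2<->N1 -> N2.N0=(alive,v1) N2.N1=(alive,v0) N2.N2=(alive,v1) | N1.N0=(alive,v1) N1.N1=(alive,v0) N1.N2=(alive,v1)
Op 6: gossip N1<->N0 -> N1.N0=(alive,v1) N1.N1=(alive,v0) N1.N2=(alive,v1) | N0.N0=(alive,v1) N0.N1=(alive,v0) N0.N2=(alive,v1)
Op 7: gossip N2<->N1 -> N2.N0=(alive,v1) N2.N1=(alive,v0) N2.N2=(alive,v1) | N1.N0=(alive,v1) N1.N1=(alive,v0) N1.N2=(alive,v1)
Op 8: N2 marks N1=dead -> (dead,v1)
Op 9: N0 marks N0=dead -> (dead,v2)
Op 10: N1 marks N2=alive -> (alive,v2)
Op 11: gossip N1<->N0 -> N1.N0=(dead,v2) N1.N1=(alive,v0) N1.N2=(alive,v2) | N0.N0=(dead,v2) N0.N1=(alive,v0) N0.N2=(alive,v2)

Answer: alive 1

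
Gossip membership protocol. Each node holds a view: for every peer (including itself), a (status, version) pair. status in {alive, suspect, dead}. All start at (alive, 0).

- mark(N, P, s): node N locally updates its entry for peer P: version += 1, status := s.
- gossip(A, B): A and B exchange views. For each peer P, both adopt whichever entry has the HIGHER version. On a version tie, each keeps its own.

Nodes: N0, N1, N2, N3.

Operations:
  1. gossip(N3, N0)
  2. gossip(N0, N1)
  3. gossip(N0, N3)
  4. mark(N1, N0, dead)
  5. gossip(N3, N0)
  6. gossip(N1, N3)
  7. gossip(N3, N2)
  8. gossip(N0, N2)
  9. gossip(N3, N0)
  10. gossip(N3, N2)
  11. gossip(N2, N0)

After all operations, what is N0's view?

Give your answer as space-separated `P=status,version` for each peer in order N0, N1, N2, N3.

Op 1: gossip N3<->N0 -> N3.N0=(alive,v0) N3.N1=(alive,v0) N3.N2=(alive,v0) N3.N3=(alive,v0) | N0.N0=(alive,v0) N0.N1=(alive,v0) N0.N2=(alive,v0) N0.N3=(alive,v0)
Op 2: gossip N0<->N1 -> N0.N0=(alive,v0) N0.N1=(alive,v0) N0.N2=(alive,v0) N0.N3=(alive,v0) | N1.N0=(alive,v0) N1.N1=(alive,v0) N1.N2=(alive,v0) N1.N3=(alive,v0)
Op 3: gossip N0<->N3 -> N0.N0=(alive,v0) N0.N1=(alive,v0) N0.N2=(alive,v0) N0.N3=(alive,v0) | N3.N0=(alive,v0) N3.N1=(alive,v0) N3.N2=(alive,v0) N3.N3=(alive,v0)
Op 4: N1 marks N0=dead -> (dead,v1)
Op 5: gossip N3<->N0 -> N3.N0=(alive,v0) N3.N1=(alive,v0) N3.N2=(alive,v0) N3.N3=(alive,v0) | N0.N0=(alive,v0) N0.N1=(alive,v0) N0.N2=(alive,v0) N0.N3=(alive,v0)
Op 6: gossip N1<->N3 -> N1.N0=(dead,v1) N1.N1=(alive,v0) N1.N2=(alive,v0) N1.N3=(alive,v0) | N3.N0=(dead,v1) N3.N1=(alive,v0) N3.N2=(alive,v0) N3.N3=(alive,v0)
Op 7: gossip N3<->N2 -> N3.N0=(dead,v1) N3.N1=(alive,v0) N3.N2=(alive,v0) N3.N3=(alive,v0) | N2.N0=(dead,v1) N2.N1=(alive,v0) N2.N2=(alive,v0) N2.N3=(alive,v0)
Op 8: gossip N0<->N2 -> N0.N0=(dead,v1) N0.N1=(alive,v0) N0.N2=(alive,v0) N0.N3=(alive,v0) | N2.N0=(dead,v1) N2.N1=(alive,v0) N2.N2=(alive,v0) N2.N3=(alive,v0)
Op 9: gossip N3<->N0 -> N3.N0=(dead,v1) N3.N1=(alive,v0) N3.N2=(alive,v0) N3.N3=(alive,v0) | N0.N0=(dead,v1) N0.N1=(alive,v0) N0.N2=(alive,v0) N0.N3=(alive,v0)
Op 10: gossip N3<->N2 -> N3.N0=(dead,v1) N3.N1=(alive,v0) N3.N2=(alive,v0) N3.N3=(alive,v0) | N2.N0=(dead,v1) N2.N1=(alive,v0) N2.N2=(alive,v0) N2.N3=(alive,v0)
Op 11: gossip N2<->N0 -> N2.N0=(dead,v1) N2.N1=(alive,v0) N2.N2=(alive,v0) N2.N3=(alive,v0) | N0.N0=(dead,v1) N0.N1=(alive,v0) N0.N2=(alive,v0) N0.N3=(alive,v0)

Answer: N0=dead,1 N1=alive,0 N2=alive,0 N3=alive,0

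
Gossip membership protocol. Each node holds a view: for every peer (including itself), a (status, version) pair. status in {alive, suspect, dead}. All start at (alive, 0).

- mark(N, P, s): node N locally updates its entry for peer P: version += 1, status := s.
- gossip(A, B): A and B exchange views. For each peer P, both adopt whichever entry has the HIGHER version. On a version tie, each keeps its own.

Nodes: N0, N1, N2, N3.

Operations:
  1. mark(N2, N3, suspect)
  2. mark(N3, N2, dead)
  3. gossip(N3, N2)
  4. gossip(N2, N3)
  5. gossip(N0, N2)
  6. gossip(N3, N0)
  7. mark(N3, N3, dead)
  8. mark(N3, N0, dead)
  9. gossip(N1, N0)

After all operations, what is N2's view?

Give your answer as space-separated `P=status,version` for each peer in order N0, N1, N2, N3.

Op 1: N2 marks N3=suspect -> (suspect,v1)
Op 2: N3 marks N2=dead -> (dead,v1)
Op 3: gossip N3<->N2 -> N3.N0=(alive,v0) N3.N1=(alive,v0) N3.N2=(dead,v1) N3.N3=(suspect,v1) | N2.N0=(alive,v0) N2.N1=(alive,v0) N2.N2=(dead,v1) N2.N3=(suspect,v1)
Op 4: gossip N2<->N3 -> N2.N0=(alive,v0) N2.N1=(alive,v0) N2.N2=(dead,v1) N2.N3=(suspect,v1) | N3.N0=(alive,v0) N3.N1=(alive,v0) N3.N2=(dead,v1) N3.N3=(suspect,v1)
Op 5: gossip N0<->N2 -> N0.N0=(alive,v0) N0.N1=(alive,v0) N0.N2=(dead,v1) N0.N3=(suspect,v1) | N2.N0=(alive,v0) N2.N1=(alive,v0) N2.N2=(dead,v1) N2.N3=(suspect,v1)
Op 6: gossip N3<->N0 -> N3.N0=(alive,v0) N3.N1=(alive,v0) N3.N2=(dead,v1) N3.N3=(suspect,v1) | N0.N0=(alive,v0) N0.N1=(alive,v0) N0.N2=(dead,v1) N0.N3=(suspect,v1)
Op 7: N3 marks N3=dead -> (dead,v2)
Op 8: N3 marks N0=dead -> (dead,v1)
Op 9: gossip N1<->N0 -> N1.N0=(alive,v0) N1.N1=(alive,v0) N1.N2=(dead,v1) N1.N3=(suspect,v1) | N0.N0=(alive,v0) N0.N1=(alive,v0) N0.N2=(dead,v1) N0.N3=(suspect,v1)

Answer: N0=alive,0 N1=alive,0 N2=dead,1 N3=suspect,1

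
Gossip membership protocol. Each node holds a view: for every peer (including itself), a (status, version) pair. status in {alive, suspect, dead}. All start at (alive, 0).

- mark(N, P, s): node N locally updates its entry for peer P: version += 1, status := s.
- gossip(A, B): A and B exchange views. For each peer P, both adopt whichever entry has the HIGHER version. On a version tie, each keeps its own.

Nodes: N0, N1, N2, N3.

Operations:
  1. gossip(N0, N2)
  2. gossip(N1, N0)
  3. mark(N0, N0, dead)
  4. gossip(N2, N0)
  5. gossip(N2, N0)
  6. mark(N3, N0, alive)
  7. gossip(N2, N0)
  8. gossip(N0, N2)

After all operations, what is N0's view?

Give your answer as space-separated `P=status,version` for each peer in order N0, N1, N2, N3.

Op 1: gossip N0<->N2 -> N0.N0=(alive,v0) N0.N1=(alive,v0) N0.N2=(alive,v0) N0.N3=(alive,v0) | N2.N0=(alive,v0) N2.N1=(alive,v0) N2.N2=(alive,v0) N2.N3=(alive,v0)
Op 2: gossip N1<->N0 -> N1.N0=(alive,v0) N1.N1=(alive,v0) N1.N2=(alive,v0) N1.N3=(alive,v0) | N0.N0=(alive,v0) N0.N1=(alive,v0) N0.N2=(alive,v0) N0.N3=(alive,v0)
Op 3: N0 marks N0=dead -> (dead,v1)
Op 4: gossip N2<->N0 -> N2.N0=(dead,v1) N2.N1=(alive,v0) N2.N2=(alive,v0) N2.N3=(alive,v0) | N0.N0=(dead,v1) N0.N1=(alive,v0) N0.N2=(alive,v0) N0.N3=(alive,v0)
Op 5: gossip N2<->N0 -> N2.N0=(dead,v1) N2.N1=(alive,v0) N2.N2=(alive,v0) N2.N3=(alive,v0) | N0.N0=(dead,v1) N0.N1=(alive,v0) N0.N2=(alive,v0) N0.N3=(alive,v0)
Op 6: N3 marks N0=alive -> (alive,v1)
Op 7: gossip N2<->N0 -> N2.N0=(dead,v1) N2.N1=(alive,v0) N2.N2=(alive,v0) N2.N3=(alive,v0) | N0.N0=(dead,v1) N0.N1=(alive,v0) N0.N2=(alive,v0) N0.N3=(alive,v0)
Op 8: gossip N0<->N2 -> N0.N0=(dead,v1) N0.N1=(alive,v0) N0.N2=(alive,v0) N0.N3=(alive,v0) | N2.N0=(dead,v1) N2.N1=(alive,v0) N2.N2=(alive,v0) N2.N3=(alive,v0)

Answer: N0=dead,1 N1=alive,0 N2=alive,0 N3=alive,0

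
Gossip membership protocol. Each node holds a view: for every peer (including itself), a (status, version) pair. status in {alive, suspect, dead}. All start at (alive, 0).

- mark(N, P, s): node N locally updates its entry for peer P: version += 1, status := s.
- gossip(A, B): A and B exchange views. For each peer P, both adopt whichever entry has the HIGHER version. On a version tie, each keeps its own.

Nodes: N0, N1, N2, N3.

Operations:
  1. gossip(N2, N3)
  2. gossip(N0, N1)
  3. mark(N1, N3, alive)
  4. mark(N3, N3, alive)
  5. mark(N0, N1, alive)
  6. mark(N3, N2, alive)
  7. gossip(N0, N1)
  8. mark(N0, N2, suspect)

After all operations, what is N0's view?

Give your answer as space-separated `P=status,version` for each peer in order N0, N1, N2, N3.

Answer: N0=alive,0 N1=alive,1 N2=suspect,1 N3=alive,1

Derivation:
Op 1: gossip N2<->N3 -> N2.N0=(alive,v0) N2.N1=(alive,v0) N2.N2=(alive,v0) N2.N3=(alive,v0) | N3.N0=(alive,v0) N3.N1=(alive,v0) N3.N2=(alive,v0) N3.N3=(alive,v0)
Op 2: gossip N0<->N1 -> N0.N0=(alive,v0) N0.N1=(alive,v0) N0.N2=(alive,v0) N0.N3=(alive,v0) | N1.N0=(alive,v0) N1.N1=(alive,v0) N1.N2=(alive,v0) N1.N3=(alive,v0)
Op 3: N1 marks N3=alive -> (alive,v1)
Op 4: N3 marks N3=alive -> (alive,v1)
Op 5: N0 marks N1=alive -> (alive,v1)
Op 6: N3 marks N2=alive -> (alive,v1)
Op 7: gossip N0<->N1 -> N0.N0=(alive,v0) N0.N1=(alive,v1) N0.N2=(alive,v0) N0.N3=(alive,v1) | N1.N0=(alive,v0) N1.N1=(alive,v1) N1.N2=(alive,v0) N1.N3=(alive,v1)
Op 8: N0 marks N2=suspect -> (suspect,v1)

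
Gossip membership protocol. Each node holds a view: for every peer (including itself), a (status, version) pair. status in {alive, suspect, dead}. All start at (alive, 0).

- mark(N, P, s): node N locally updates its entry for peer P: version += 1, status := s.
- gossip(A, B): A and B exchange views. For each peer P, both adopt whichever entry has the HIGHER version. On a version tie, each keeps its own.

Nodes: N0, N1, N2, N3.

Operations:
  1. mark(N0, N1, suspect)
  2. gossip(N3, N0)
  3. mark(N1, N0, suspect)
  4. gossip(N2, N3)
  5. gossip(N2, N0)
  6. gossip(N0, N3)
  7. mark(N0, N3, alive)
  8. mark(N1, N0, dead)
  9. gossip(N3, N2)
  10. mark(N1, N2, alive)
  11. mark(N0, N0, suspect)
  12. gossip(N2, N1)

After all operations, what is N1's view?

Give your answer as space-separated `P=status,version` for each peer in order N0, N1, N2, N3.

Op 1: N0 marks N1=suspect -> (suspect,v1)
Op 2: gossip N3<->N0 -> N3.N0=(alive,v0) N3.N1=(suspect,v1) N3.N2=(alive,v0) N3.N3=(alive,v0) | N0.N0=(alive,v0) N0.N1=(suspect,v1) N0.N2=(alive,v0) N0.N3=(alive,v0)
Op 3: N1 marks N0=suspect -> (suspect,v1)
Op 4: gossip N2<->N3 -> N2.N0=(alive,v0) N2.N1=(suspect,v1) N2.N2=(alive,v0) N2.N3=(alive,v0) | N3.N0=(alive,v0) N3.N1=(suspect,v1) N3.N2=(alive,v0) N3.N3=(alive,v0)
Op 5: gossip N2<->N0 -> N2.N0=(alive,v0) N2.N1=(suspect,v1) N2.N2=(alive,v0) N2.N3=(alive,v0) | N0.N0=(alive,v0) N0.N1=(suspect,v1) N0.N2=(alive,v0) N0.N3=(alive,v0)
Op 6: gossip N0<->N3 -> N0.N0=(alive,v0) N0.N1=(suspect,v1) N0.N2=(alive,v0) N0.N3=(alive,v0) | N3.N0=(alive,v0) N3.N1=(suspect,v1) N3.N2=(alive,v0) N3.N3=(alive,v0)
Op 7: N0 marks N3=alive -> (alive,v1)
Op 8: N1 marks N0=dead -> (dead,v2)
Op 9: gossip N3<->N2 -> N3.N0=(alive,v0) N3.N1=(suspect,v1) N3.N2=(alive,v0) N3.N3=(alive,v0) | N2.N0=(alive,v0) N2.N1=(suspect,v1) N2.N2=(alive,v0) N2.N3=(alive,v0)
Op 10: N1 marks N2=alive -> (alive,v1)
Op 11: N0 marks N0=suspect -> (suspect,v1)
Op 12: gossip N2<->N1 -> N2.N0=(dead,v2) N2.N1=(suspect,v1) N2.N2=(alive,v1) N2.N3=(alive,v0) | N1.N0=(dead,v2) N1.N1=(suspect,v1) N1.N2=(alive,v1) N1.N3=(alive,v0)

Answer: N0=dead,2 N1=suspect,1 N2=alive,1 N3=alive,0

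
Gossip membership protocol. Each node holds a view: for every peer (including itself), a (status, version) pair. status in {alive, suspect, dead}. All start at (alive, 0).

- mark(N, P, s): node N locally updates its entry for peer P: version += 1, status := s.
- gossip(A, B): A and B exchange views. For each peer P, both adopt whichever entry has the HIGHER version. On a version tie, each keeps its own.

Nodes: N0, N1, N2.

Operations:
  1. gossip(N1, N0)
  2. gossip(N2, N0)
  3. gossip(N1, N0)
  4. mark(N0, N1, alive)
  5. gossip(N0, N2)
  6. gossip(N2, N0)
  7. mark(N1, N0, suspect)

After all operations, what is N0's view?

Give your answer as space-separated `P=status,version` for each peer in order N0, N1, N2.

Op 1: gossip N1<->N0 -> N1.N0=(alive,v0) N1.N1=(alive,v0) N1.N2=(alive,v0) | N0.N0=(alive,v0) N0.N1=(alive,v0) N0.N2=(alive,v0)
Op 2: gossip N2<->N0 -> N2.N0=(alive,v0) N2.N1=(alive,v0) N2.N2=(alive,v0) | N0.N0=(alive,v0) N0.N1=(alive,v0) N0.N2=(alive,v0)
Op 3: gossip N1<->N0 -> N1.N0=(alive,v0) N1.N1=(alive,v0) N1.N2=(alive,v0) | N0.N0=(alive,v0) N0.N1=(alive,v0) N0.N2=(alive,v0)
Op 4: N0 marks N1=alive -> (alive,v1)
Op 5: gossip N0<->N2 -> N0.N0=(alive,v0) N0.N1=(alive,v1) N0.N2=(alive,v0) | N2.N0=(alive,v0) N2.N1=(alive,v1) N2.N2=(alive,v0)
Op 6: gossip N2<->N0 -> N2.N0=(alive,v0) N2.N1=(alive,v1) N2.N2=(alive,v0) | N0.N0=(alive,v0) N0.N1=(alive,v1) N0.N2=(alive,v0)
Op 7: N1 marks N0=suspect -> (suspect,v1)

Answer: N0=alive,0 N1=alive,1 N2=alive,0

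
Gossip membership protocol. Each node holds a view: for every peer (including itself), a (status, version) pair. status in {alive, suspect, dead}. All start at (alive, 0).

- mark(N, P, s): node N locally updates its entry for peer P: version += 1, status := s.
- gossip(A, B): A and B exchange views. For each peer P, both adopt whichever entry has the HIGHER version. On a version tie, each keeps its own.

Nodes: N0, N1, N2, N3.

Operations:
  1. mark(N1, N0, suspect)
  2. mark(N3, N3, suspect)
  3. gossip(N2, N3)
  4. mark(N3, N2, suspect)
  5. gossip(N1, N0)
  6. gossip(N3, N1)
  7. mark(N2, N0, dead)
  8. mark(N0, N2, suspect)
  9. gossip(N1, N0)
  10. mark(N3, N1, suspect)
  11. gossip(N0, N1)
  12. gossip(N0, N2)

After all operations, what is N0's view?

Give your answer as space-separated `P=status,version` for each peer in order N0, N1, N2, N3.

Op 1: N1 marks N0=suspect -> (suspect,v1)
Op 2: N3 marks N3=suspect -> (suspect,v1)
Op 3: gossip N2<->N3 -> N2.N0=(alive,v0) N2.N1=(alive,v0) N2.N2=(alive,v0) N2.N3=(suspect,v1) | N3.N0=(alive,v0) N3.N1=(alive,v0) N3.N2=(alive,v0) N3.N3=(suspect,v1)
Op 4: N3 marks N2=suspect -> (suspect,v1)
Op 5: gossip N1<->N0 -> N1.N0=(suspect,v1) N1.N1=(alive,v0) N1.N2=(alive,v0) N1.N3=(alive,v0) | N0.N0=(suspect,v1) N0.N1=(alive,v0) N0.N2=(alive,v0) N0.N3=(alive,v0)
Op 6: gossip N3<->N1 -> N3.N0=(suspect,v1) N3.N1=(alive,v0) N3.N2=(suspect,v1) N3.N3=(suspect,v1) | N1.N0=(suspect,v1) N1.N1=(alive,v0) N1.N2=(suspect,v1) N1.N3=(suspect,v1)
Op 7: N2 marks N0=dead -> (dead,v1)
Op 8: N0 marks N2=suspect -> (suspect,v1)
Op 9: gossip N1<->N0 -> N1.N0=(suspect,v1) N1.N1=(alive,v0) N1.N2=(suspect,v1) N1.N3=(suspect,v1) | N0.N0=(suspect,v1) N0.N1=(alive,v0) N0.N2=(suspect,v1) N0.N3=(suspect,v1)
Op 10: N3 marks N1=suspect -> (suspect,v1)
Op 11: gossip N0<->N1 -> N0.N0=(suspect,v1) N0.N1=(alive,v0) N0.N2=(suspect,v1) N0.N3=(suspect,v1) | N1.N0=(suspect,v1) N1.N1=(alive,v0) N1.N2=(suspect,v1) N1.N3=(suspect,v1)
Op 12: gossip N0<->N2 -> N0.N0=(suspect,v1) N0.N1=(alive,v0) N0.N2=(suspect,v1) N0.N3=(suspect,v1) | N2.N0=(dead,v1) N2.N1=(alive,v0) N2.N2=(suspect,v1) N2.N3=(suspect,v1)

Answer: N0=suspect,1 N1=alive,0 N2=suspect,1 N3=suspect,1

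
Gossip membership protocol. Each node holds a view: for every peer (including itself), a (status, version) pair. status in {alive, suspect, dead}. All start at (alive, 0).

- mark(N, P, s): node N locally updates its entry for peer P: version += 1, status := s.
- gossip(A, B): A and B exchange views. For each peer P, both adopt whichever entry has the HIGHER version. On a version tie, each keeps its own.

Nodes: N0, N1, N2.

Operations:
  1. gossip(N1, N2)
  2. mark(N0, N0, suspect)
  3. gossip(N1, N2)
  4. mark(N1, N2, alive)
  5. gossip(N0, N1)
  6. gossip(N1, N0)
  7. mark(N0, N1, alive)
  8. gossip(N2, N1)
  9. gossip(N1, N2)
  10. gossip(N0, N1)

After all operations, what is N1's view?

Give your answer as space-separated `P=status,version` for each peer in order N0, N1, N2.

Answer: N0=suspect,1 N1=alive,1 N2=alive,1

Derivation:
Op 1: gossip N1<->N2 -> N1.N0=(alive,v0) N1.N1=(alive,v0) N1.N2=(alive,v0) | N2.N0=(alive,v0) N2.N1=(alive,v0) N2.N2=(alive,v0)
Op 2: N0 marks N0=suspect -> (suspect,v1)
Op 3: gossip N1<->N2 -> N1.N0=(alive,v0) N1.N1=(alive,v0) N1.N2=(alive,v0) | N2.N0=(alive,v0) N2.N1=(alive,v0) N2.N2=(alive,v0)
Op 4: N1 marks N2=alive -> (alive,v1)
Op 5: gossip N0<->N1 -> N0.N0=(suspect,v1) N0.N1=(alive,v0) N0.N2=(alive,v1) | N1.N0=(suspect,v1) N1.N1=(alive,v0) N1.N2=(alive,v1)
Op 6: gossip N1<->N0 -> N1.N0=(suspect,v1) N1.N1=(alive,v0) N1.N2=(alive,v1) | N0.N0=(suspect,v1) N0.N1=(alive,v0) N0.N2=(alive,v1)
Op 7: N0 marks N1=alive -> (alive,v1)
Op 8: gossip N2<->N1 -> N2.N0=(suspect,v1) N2.N1=(alive,v0) N2.N2=(alive,v1) | N1.N0=(suspect,v1) N1.N1=(alive,v0) N1.N2=(alive,v1)
Op 9: gossip N1<->N2 -> N1.N0=(suspect,v1) N1.N1=(alive,v0) N1.N2=(alive,v1) | N2.N0=(suspect,v1) N2.N1=(alive,v0) N2.N2=(alive,v1)
Op 10: gossip N0<->N1 -> N0.N0=(suspect,v1) N0.N1=(alive,v1) N0.N2=(alive,v1) | N1.N0=(suspect,v1) N1.N1=(alive,v1) N1.N2=(alive,v1)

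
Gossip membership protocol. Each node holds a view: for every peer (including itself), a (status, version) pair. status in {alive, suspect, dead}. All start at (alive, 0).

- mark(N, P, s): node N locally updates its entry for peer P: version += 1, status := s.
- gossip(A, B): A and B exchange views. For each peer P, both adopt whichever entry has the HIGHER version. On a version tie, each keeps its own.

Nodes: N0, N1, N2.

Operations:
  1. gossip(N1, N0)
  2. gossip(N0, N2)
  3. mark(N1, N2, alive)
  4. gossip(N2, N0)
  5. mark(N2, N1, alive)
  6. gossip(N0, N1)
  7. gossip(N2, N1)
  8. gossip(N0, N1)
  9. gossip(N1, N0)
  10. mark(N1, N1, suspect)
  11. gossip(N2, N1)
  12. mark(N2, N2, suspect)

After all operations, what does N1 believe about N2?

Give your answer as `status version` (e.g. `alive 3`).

Op 1: gossip N1<->N0 -> N1.N0=(alive,v0) N1.N1=(alive,v0) N1.N2=(alive,v0) | N0.N0=(alive,v0) N0.N1=(alive,v0) N0.N2=(alive,v0)
Op 2: gossip N0<->N2 -> N0.N0=(alive,v0) N0.N1=(alive,v0) N0.N2=(alive,v0) | N2.N0=(alive,v0) N2.N1=(alive,v0) N2.N2=(alive,v0)
Op 3: N1 marks N2=alive -> (alive,v1)
Op 4: gossip N2<->N0 -> N2.N0=(alive,v0) N2.N1=(alive,v0) N2.N2=(alive,v0) | N0.N0=(alive,v0) N0.N1=(alive,v0) N0.N2=(alive,v0)
Op 5: N2 marks N1=alive -> (alive,v1)
Op 6: gossip N0<->N1 -> N0.N0=(alive,v0) N0.N1=(alive,v0) N0.N2=(alive,v1) | N1.N0=(alive,v0) N1.N1=(alive,v0) N1.N2=(alive,v1)
Op 7: gossip N2<->N1 -> N2.N0=(alive,v0) N2.N1=(alive,v1) N2.N2=(alive,v1) | N1.N0=(alive,v0) N1.N1=(alive,v1) N1.N2=(alive,v1)
Op 8: gossip N0<->N1 -> N0.N0=(alive,v0) N0.N1=(alive,v1) N0.N2=(alive,v1) | N1.N0=(alive,v0) N1.N1=(alive,v1) N1.N2=(alive,v1)
Op 9: gossip N1<->N0 -> N1.N0=(alive,v0) N1.N1=(alive,v1) N1.N2=(alive,v1) | N0.N0=(alive,v0) N0.N1=(alive,v1) N0.N2=(alive,v1)
Op 10: N1 marks N1=suspect -> (suspect,v2)
Op 11: gossip N2<->N1 -> N2.N0=(alive,v0) N2.N1=(suspect,v2) N2.N2=(alive,v1) | N1.N0=(alive,v0) N1.N1=(suspect,v2) N1.N2=(alive,v1)
Op 12: N2 marks N2=suspect -> (suspect,v2)

Answer: alive 1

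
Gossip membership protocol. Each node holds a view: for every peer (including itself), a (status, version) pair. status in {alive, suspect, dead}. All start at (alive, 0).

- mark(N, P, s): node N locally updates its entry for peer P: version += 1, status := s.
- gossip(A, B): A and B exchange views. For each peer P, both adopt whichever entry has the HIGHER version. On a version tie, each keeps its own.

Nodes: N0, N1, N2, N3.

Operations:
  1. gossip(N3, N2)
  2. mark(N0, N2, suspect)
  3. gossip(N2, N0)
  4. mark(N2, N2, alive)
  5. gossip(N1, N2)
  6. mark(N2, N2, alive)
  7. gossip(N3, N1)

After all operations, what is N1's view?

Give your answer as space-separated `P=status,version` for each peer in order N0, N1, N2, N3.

Answer: N0=alive,0 N1=alive,0 N2=alive,2 N3=alive,0

Derivation:
Op 1: gossip N3<->N2 -> N3.N0=(alive,v0) N3.N1=(alive,v0) N3.N2=(alive,v0) N3.N3=(alive,v0) | N2.N0=(alive,v0) N2.N1=(alive,v0) N2.N2=(alive,v0) N2.N3=(alive,v0)
Op 2: N0 marks N2=suspect -> (suspect,v1)
Op 3: gossip N2<->N0 -> N2.N0=(alive,v0) N2.N1=(alive,v0) N2.N2=(suspect,v1) N2.N3=(alive,v0) | N0.N0=(alive,v0) N0.N1=(alive,v0) N0.N2=(suspect,v1) N0.N3=(alive,v0)
Op 4: N2 marks N2=alive -> (alive,v2)
Op 5: gossip N1<->N2 -> N1.N0=(alive,v0) N1.N1=(alive,v0) N1.N2=(alive,v2) N1.N3=(alive,v0) | N2.N0=(alive,v0) N2.N1=(alive,v0) N2.N2=(alive,v2) N2.N3=(alive,v0)
Op 6: N2 marks N2=alive -> (alive,v3)
Op 7: gossip N3<->N1 -> N3.N0=(alive,v0) N3.N1=(alive,v0) N3.N2=(alive,v2) N3.N3=(alive,v0) | N1.N0=(alive,v0) N1.N1=(alive,v0) N1.N2=(alive,v2) N1.N3=(alive,v0)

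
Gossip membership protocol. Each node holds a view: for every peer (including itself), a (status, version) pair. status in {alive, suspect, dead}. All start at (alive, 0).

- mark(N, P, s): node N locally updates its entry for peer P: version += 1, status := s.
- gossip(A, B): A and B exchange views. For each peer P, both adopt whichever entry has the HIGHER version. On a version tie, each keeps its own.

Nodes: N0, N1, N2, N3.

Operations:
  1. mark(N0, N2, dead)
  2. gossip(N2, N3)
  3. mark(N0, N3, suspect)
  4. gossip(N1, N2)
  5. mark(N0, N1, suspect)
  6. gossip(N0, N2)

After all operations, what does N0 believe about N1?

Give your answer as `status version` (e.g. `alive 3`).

Op 1: N0 marks N2=dead -> (dead,v1)
Op 2: gossip N2<->N3 -> N2.N0=(alive,v0) N2.N1=(alive,v0) N2.N2=(alive,v0) N2.N3=(alive,v0) | N3.N0=(alive,v0) N3.N1=(alive,v0) N3.N2=(alive,v0) N3.N3=(alive,v0)
Op 3: N0 marks N3=suspect -> (suspect,v1)
Op 4: gossip N1<->N2 -> N1.N0=(alive,v0) N1.N1=(alive,v0) N1.N2=(alive,v0) N1.N3=(alive,v0) | N2.N0=(alive,v0) N2.N1=(alive,v0) N2.N2=(alive,v0) N2.N3=(alive,v0)
Op 5: N0 marks N1=suspect -> (suspect,v1)
Op 6: gossip N0<->N2 -> N0.N0=(alive,v0) N0.N1=(suspect,v1) N0.N2=(dead,v1) N0.N3=(suspect,v1) | N2.N0=(alive,v0) N2.N1=(suspect,v1) N2.N2=(dead,v1) N2.N3=(suspect,v1)

Answer: suspect 1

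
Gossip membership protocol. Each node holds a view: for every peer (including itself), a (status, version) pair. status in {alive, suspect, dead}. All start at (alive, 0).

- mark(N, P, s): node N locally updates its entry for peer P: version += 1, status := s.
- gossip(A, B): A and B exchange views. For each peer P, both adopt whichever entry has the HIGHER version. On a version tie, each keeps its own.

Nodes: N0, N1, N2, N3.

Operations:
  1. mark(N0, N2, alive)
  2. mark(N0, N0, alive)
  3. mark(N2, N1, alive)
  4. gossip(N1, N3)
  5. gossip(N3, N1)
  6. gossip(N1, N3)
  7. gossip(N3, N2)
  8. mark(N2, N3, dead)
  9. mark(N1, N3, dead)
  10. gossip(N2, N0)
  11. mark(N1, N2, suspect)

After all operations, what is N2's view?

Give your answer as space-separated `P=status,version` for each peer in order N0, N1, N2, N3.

Op 1: N0 marks N2=alive -> (alive,v1)
Op 2: N0 marks N0=alive -> (alive,v1)
Op 3: N2 marks N1=alive -> (alive,v1)
Op 4: gossip N1<->N3 -> N1.N0=(alive,v0) N1.N1=(alive,v0) N1.N2=(alive,v0) N1.N3=(alive,v0) | N3.N0=(alive,v0) N3.N1=(alive,v0) N3.N2=(alive,v0) N3.N3=(alive,v0)
Op 5: gossip N3<->N1 -> N3.N0=(alive,v0) N3.N1=(alive,v0) N3.N2=(alive,v0) N3.N3=(alive,v0) | N1.N0=(alive,v0) N1.N1=(alive,v0) N1.N2=(alive,v0) N1.N3=(alive,v0)
Op 6: gossip N1<->N3 -> N1.N0=(alive,v0) N1.N1=(alive,v0) N1.N2=(alive,v0) N1.N3=(alive,v0) | N3.N0=(alive,v0) N3.N1=(alive,v0) N3.N2=(alive,v0) N3.N3=(alive,v0)
Op 7: gossip N3<->N2 -> N3.N0=(alive,v0) N3.N1=(alive,v1) N3.N2=(alive,v0) N3.N3=(alive,v0) | N2.N0=(alive,v0) N2.N1=(alive,v1) N2.N2=(alive,v0) N2.N3=(alive,v0)
Op 8: N2 marks N3=dead -> (dead,v1)
Op 9: N1 marks N3=dead -> (dead,v1)
Op 10: gossip N2<->N0 -> N2.N0=(alive,v1) N2.N1=(alive,v1) N2.N2=(alive,v1) N2.N3=(dead,v1) | N0.N0=(alive,v1) N0.N1=(alive,v1) N0.N2=(alive,v1) N0.N3=(dead,v1)
Op 11: N1 marks N2=suspect -> (suspect,v1)

Answer: N0=alive,1 N1=alive,1 N2=alive,1 N3=dead,1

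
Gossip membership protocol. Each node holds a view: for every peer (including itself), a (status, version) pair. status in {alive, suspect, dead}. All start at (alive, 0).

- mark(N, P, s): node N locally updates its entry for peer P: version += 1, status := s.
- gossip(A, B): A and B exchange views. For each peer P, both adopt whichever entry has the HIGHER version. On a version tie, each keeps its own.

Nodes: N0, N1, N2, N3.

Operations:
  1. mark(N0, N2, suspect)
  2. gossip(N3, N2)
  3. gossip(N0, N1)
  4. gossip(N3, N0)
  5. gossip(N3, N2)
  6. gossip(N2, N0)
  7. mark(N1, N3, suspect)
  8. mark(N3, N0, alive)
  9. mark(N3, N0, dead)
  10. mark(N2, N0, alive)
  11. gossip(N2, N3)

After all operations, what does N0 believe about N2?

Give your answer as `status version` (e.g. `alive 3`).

Op 1: N0 marks N2=suspect -> (suspect,v1)
Op 2: gossip N3<->N2 -> N3.N0=(alive,v0) N3.N1=(alive,v0) N3.N2=(alive,v0) N3.N3=(alive,v0) | N2.N0=(alive,v0) N2.N1=(alive,v0) N2.N2=(alive,v0) N2.N3=(alive,v0)
Op 3: gossip N0<->N1 -> N0.N0=(alive,v0) N0.N1=(alive,v0) N0.N2=(suspect,v1) N0.N3=(alive,v0) | N1.N0=(alive,v0) N1.N1=(alive,v0) N1.N2=(suspect,v1) N1.N3=(alive,v0)
Op 4: gossip N3<->N0 -> N3.N0=(alive,v0) N3.N1=(alive,v0) N3.N2=(suspect,v1) N3.N3=(alive,v0) | N0.N0=(alive,v0) N0.N1=(alive,v0) N0.N2=(suspect,v1) N0.N3=(alive,v0)
Op 5: gossip N3<->N2 -> N3.N0=(alive,v0) N3.N1=(alive,v0) N3.N2=(suspect,v1) N3.N3=(alive,v0) | N2.N0=(alive,v0) N2.N1=(alive,v0) N2.N2=(suspect,v1) N2.N3=(alive,v0)
Op 6: gossip N2<->N0 -> N2.N0=(alive,v0) N2.N1=(alive,v0) N2.N2=(suspect,v1) N2.N3=(alive,v0) | N0.N0=(alive,v0) N0.N1=(alive,v0) N0.N2=(suspect,v1) N0.N3=(alive,v0)
Op 7: N1 marks N3=suspect -> (suspect,v1)
Op 8: N3 marks N0=alive -> (alive,v1)
Op 9: N3 marks N0=dead -> (dead,v2)
Op 10: N2 marks N0=alive -> (alive,v1)
Op 11: gossip N2<->N3 -> N2.N0=(dead,v2) N2.N1=(alive,v0) N2.N2=(suspect,v1) N2.N3=(alive,v0) | N3.N0=(dead,v2) N3.N1=(alive,v0) N3.N2=(suspect,v1) N3.N3=(alive,v0)

Answer: suspect 1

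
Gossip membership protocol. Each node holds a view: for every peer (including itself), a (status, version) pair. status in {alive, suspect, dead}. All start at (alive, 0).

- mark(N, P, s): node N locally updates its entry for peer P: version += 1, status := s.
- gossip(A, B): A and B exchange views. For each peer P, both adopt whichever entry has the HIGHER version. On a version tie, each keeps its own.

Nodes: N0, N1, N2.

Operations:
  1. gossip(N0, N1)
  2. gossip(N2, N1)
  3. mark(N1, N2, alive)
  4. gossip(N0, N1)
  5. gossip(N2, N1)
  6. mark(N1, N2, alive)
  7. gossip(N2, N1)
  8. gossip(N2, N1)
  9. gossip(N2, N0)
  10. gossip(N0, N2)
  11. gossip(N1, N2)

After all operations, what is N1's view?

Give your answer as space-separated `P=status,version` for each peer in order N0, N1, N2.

Answer: N0=alive,0 N1=alive,0 N2=alive,2

Derivation:
Op 1: gossip N0<->N1 -> N0.N0=(alive,v0) N0.N1=(alive,v0) N0.N2=(alive,v0) | N1.N0=(alive,v0) N1.N1=(alive,v0) N1.N2=(alive,v0)
Op 2: gossip N2<->N1 -> N2.N0=(alive,v0) N2.N1=(alive,v0) N2.N2=(alive,v0) | N1.N0=(alive,v0) N1.N1=(alive,v0) N1.N2=(alive,v0)
Op 3: N1 marks N2=alive -> (alive,v1)
Op 4: gossip N0<->N1 -> N0.N0=(alive,v0) N0.N1=(alive,v0) N0.N2=(alive,v1) | N1.N0=(alive,v0) N1.N1=(alive,v0) N1.N2=(alive,v1)
Op 5: gossip N2<->N1 -> N2.N0=(alive,v0) N2.N1=(alive,v0) N2.N2=(alive,v1) | N1.N0=(alive,v0) N1.N1=(alive,v0) N1.N2=(alive,v1)
Op 6: N1 marks N2=alive -> (alive,v2)
Op 7: gossip N2<->N1 -> N2.N0=(alive,v0) N2.N1=(alive,v0) N2.N2=(alive,v2) | N1.N0=(alive,v0) N1.N1=(alive,v0) N1.N2=(alive,v2)
Op 8: gossip N2<->N1 -> N2.N0=(alive,v0) N2.N1=(alive,v0) N2.N2=(alive,v2) | N1.N0=(alive,v0) N1.N1=(alive,v0) N1.N2=(alive,v2)
Op 9: gossip N2<->N0 -> N2.N0=(alive,v0) N2.N1=(alive,v0) N2.N2=(alive,v2) | N0.N0=(alive,v0) N0.N1=(alive,v0) N0.N2=(alive,v2)
Op 10: gossip N0<->N2 -> N0.N0=(alive,v0) N0.N1=(alive,v0) N0.N2=(alive,v2) | N2.N0=(alive,v0) N2.N1=(alive,v0) N2.N2=(alive,v2)
Op 11: gossip N1<->N2 -> N1.N0=(alive,v0) N1.N1=(alive,v0) N1.N2=(alive,v2) | N2.N0=(alive,v0) N2.N1=(alive,v0) N2.N2=(alive,v2)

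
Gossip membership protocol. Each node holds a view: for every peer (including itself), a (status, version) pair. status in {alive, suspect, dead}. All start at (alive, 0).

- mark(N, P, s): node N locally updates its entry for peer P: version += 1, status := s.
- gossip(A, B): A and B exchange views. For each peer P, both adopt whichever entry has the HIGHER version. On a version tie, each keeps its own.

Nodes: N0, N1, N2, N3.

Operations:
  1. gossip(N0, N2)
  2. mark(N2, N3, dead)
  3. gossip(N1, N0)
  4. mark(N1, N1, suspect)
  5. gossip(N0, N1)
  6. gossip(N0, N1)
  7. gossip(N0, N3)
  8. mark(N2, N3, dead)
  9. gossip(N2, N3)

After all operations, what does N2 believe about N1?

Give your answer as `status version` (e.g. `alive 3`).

Op 1: gossip N0<->N2 -> N0.N0=(alive,v0) N0.N1=(alive,v0) N0.N2=(alive,v0) N0.N3=(alive,v0) | N2.N0=(alive,v0) N2.N1=(alive,v0) N2.N2=(alive,v0) N2.N3=(alive,v0)
Op 2: N2 marks N3=dead -> (dead,v1)
Op 3: gossip N1<->N0 -> N1.N0=(alive,v0) N1.N1=(alive,v0) N1.N2=(alive,v0) N1.N3=(alive,v0) | N0.N0=(alive,v0) N0.N1=(alive,v0) N0.N2=(alive,v0) N0.N3=(alive,v0)
Op 4: N1 marks N1=suspect -> (suspect,v1)
Op 5: gossip N0<->N1 -> N0.N0=(alive,v0) N0.N1=(suspect,v1) N0.N2=(alive,v0) N0.N3=(alive,v0) | N1.N0=(alive,v0) N1.N1=(suspect,v1) N1.N2=(alive,v0) N1.N3=(alive,v0)
Op 6: gossip N0<->N1 -> N0.N0=(alive,v0) N0.N1=(suspect,v1) N0.N2=(alive,v0) N0.N3=(alive,v0) | N1.N0=(alive,v0) N1.N1=(suspect,v1) N1.N2=(alive,v0) N1.N3=(alive,v0)
Op 7: gossip N0<->N3 -> N0.N0=(alive,v0) N0.N1=(suspect,v1) N0.N2=(alive,v0) N0.N3=(alive,v0) | N3.N0=(alive,v0) N3.N1=(suspect,v1) N3.N2=(alive,v0) N3.N3=(alive,v0)
Op 8: N2 marks N3=dead -> (dead,v2)
Op 9: gossip N2<->N3 -> N2.N0=(alive,v0) N2.N1=(suspect,v1) N2.N2=(alive,v0) N2.N3=(dead,v2) | N3.N0=(alive,v0) N3.N1=(suspect,v1) N3.N2=(alive,v0) N3.N3=(dead,v2)

Answer: suspect 1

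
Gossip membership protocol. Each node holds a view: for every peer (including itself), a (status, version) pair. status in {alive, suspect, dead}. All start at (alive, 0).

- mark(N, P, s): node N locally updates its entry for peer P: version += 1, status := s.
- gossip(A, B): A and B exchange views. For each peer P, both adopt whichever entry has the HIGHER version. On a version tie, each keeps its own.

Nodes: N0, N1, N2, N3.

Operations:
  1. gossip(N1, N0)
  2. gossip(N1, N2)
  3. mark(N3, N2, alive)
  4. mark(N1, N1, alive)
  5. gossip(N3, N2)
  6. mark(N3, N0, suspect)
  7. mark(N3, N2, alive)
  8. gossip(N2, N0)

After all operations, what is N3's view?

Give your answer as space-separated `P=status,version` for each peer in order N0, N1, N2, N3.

Op 1: gossip N1<->N0 -> N1.N0=(alive,v0) N1.N1=(alive,v0) N1.N2=(alive,v0) N1.N3=(alive,v0) | N0.N0=(alive,v0) N0.N1=(alive,v0) N0.N2=(alive,v0) N0.N3=(alive,v0)
Op 2: gossip N1<->N2 -> N1.N0=(alive,v0) N1.N1=(alive,v0) N1.N2=(alive,v0) N1.N3=(alive,v0) | N2.N0=(alive,v0) N2.N1=(alive,v0) N2.N2=(alive,v0) N2.N3=(alive,v0)
Op 3: N3 marks N2=alive -> (alive,v1)
Op 4: N1 marks N1=alive -> (alive,v1)
Op 5: gossip N3<->N2 -> N3.N0=(alive,v0) N3.N1=(alive,v0) N3.N2=(alive,v1) N3.N3=(alive,v0) | N2.N0=(alive,v0) N2.N1=(alive,v0) N2.N2=(alive,v1) N2.N3=(alive,v0)
Op 6: N3 marks N0=suspect -> (suspect,v1)
Op 7: N3 marks N2=alive -> (alive,v2)
Op 8: gossip N2<->N0 -> N2.N0=(alive,v0) N2.N1=(alive,v0) N2.N2=(alive,v1) N2.N3=(alive,v0) | N0.N0=(alive,v0) N0.N1=(alive,v0) N0.N2=(alive,v1) N0.N3=(alive,v0)

Answer: N0=suspect,1 N1=alive,0 N2=alive,2 N3=alive,0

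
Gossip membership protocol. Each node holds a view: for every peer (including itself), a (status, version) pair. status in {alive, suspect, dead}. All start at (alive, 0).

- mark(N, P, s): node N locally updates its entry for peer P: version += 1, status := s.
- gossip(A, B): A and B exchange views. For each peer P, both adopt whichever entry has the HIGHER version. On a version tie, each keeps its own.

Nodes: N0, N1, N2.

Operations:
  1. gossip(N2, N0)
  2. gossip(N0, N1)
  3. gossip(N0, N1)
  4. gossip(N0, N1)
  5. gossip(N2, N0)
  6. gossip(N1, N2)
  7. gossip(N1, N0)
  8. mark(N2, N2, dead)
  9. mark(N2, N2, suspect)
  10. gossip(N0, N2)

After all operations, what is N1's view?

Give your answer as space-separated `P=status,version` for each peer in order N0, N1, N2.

Op 1: gossip N2<->N0 -> N2.N0=(alive,v0) N2.N1=(alive,v0) N2.N2=(alive,v0) | N0.N0=(alive,v0) N0.N1=(alive,v0) N0.N2=(alive,v0)
Op 2: gossip N0<->N1 -> N0.N0=(alive,v0) N0.N1=(alive,v0) N0.N2=(alive,v0) | N1.N0=(alive,v0) N1.N1=(alive,v0) N1.N2=(alive,v0)
Op 3: gossip N0<->N1 -> N0.N0=(alive,v0) N0.N1=(alive,v0) N0.N2=(alive,v0) | N1.N0=(alive,v0) N1.N1=(alive,v0) N1.N2=(alive,v0)
Op 4: gossip N0<->N1 -> N0.N0=(alive,v0) N0.N1=(alive,v0) N0.N2=(alive,v0) | N1.N0=(alive,v0) N1.N1=(alive,v0) N1.N2=(alive,v0)
Op 5: gossip N2<->N0 -> N2.N0=(alive,v0) N2.N1=(alive,v0) N2.N2=(alive,v0) | N0.N0=(alive,v0) N0.N1=(alive,v0) N0.N2=(alive,v0)
Op 6: gossip N1<->N2 -> N1.N0=(alive,v0) N1.N1=(alive,v0) N1.N2=(alive,v0) | N2.N0=(alive,v0) N2.N1=(alive,v0) N2.N2=(alive,v0)
Op 7: gossip N1<->N0 -> N1.N0=(alive,v0) N1.N1=(alive,v0) N1.N2=(alive,v0) | N0.N0=(alive,v0) N0.N1=(alive,v0) N0.N2=(alive,v0)
Op 8: N2 marks N2=dead -> (dead,v1)
Op 9: N2 marks N2=suspect -> (suspect,v2)
Op 10: gossip N0<->N2 -> N0.N0=(alive,v0) N0.N1=(alive,v0) N0.N2=(suspect,v2) | N2.N0=(alive,v0) N2.N1=(alive,v0) N2.N2=(suspect,v2)

Answer: N0=alive,0 N1=alive,0 N2=alive,0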